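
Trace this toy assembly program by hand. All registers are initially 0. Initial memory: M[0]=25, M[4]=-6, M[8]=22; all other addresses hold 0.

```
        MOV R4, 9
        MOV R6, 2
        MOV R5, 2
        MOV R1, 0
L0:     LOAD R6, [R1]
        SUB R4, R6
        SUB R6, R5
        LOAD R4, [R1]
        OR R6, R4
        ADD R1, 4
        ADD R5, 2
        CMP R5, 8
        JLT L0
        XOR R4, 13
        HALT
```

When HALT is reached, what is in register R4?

27

R4=9
R6=2
R5=2
R1=0
R6=M[0]=25
R4=9-25=-16
R6=25-2=23
R4=M[0]=25
R6=23|25=31
R1=0+4=4
R5=2+2=4
CMP R5, 8  (cmp 4,8)
JLT L0: taken
R6=M[4]=-6
R4=25-(-6)=31
R6=(-6)-4=-10
R4=M[4]=-6
R6=(-10)|(-6)=-2
R1=4+4=8
R5=4+2=6
CMP R5, 8  (cmp 6,8)
JLT L0: taken
R6=M[8]=22
R4=(-6)-22=-28
R6=22-6=16
R4=M[8]=22
R6=16|22=22
R1=8+4=12
R5=6+2=8
CMP R5, 8  (cmp 8,8)
JLT L0: not taken
R4=22^13=27
halt.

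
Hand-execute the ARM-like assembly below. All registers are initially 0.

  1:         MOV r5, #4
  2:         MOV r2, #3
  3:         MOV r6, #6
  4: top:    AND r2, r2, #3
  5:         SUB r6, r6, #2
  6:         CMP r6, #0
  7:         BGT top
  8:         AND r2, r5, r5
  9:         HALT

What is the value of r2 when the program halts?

after MOV r5, #4: r5=4
after MOV r2, #3: r2=3
after MOV r6, #6: r6=6
after AND r2, r2, #3: r2=3&3=3
after SUB r6, r6, #2: r6=6-2=4
CMP r6, #0  (cmp 4,0)
BGT top: taken
after AND r2, r2, #3: r2=3&3=3
after SUB r6, r6, #2: r6=4-2=2
CMP r6, #0  (cmp 2,0)
BGT top: taken
after AND r2, r2, #3: r2=3&3=3
after SUB r6, r6, #2: r6=2-2=0
CMP r6, #0  (cmp 0,0)
BGT top: not taken
after AND r2, r5, r5: r2=4&4=4
halt.

4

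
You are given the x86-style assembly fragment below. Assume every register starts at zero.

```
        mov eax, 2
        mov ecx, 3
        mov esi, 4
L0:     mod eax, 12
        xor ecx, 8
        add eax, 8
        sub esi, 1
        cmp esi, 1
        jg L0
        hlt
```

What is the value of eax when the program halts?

eax=2
ecx=3
esi=4
eax=2%12=2
ecx=3^8=11
eax=2+8=10
esi=4-1=3
cmp esi, 1  (cmp 3,1)
jg L0: taken
eax=10%12=10
ecx=11^8=3
eax=10+8=18
esi=3-1=2
cmp esi, 1  (cmp 2,1)
jg L0: taken
eax=18%12=6
ecx=3^8=11
eax=6+8=14
esi=2-1=1
cmp esi, 1  (cmp 1,1)
jg L0: not taken
halt.

14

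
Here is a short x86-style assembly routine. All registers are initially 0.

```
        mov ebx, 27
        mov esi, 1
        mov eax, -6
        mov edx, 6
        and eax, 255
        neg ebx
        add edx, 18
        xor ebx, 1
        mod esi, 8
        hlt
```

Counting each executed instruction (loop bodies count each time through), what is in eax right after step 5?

mov ebx, 27 → ebx=27
mov esi, 1 → esi=1
mov eax, -6 → eax=-6
mov edx, 6 → edx=6
and eax, 255 → eax=(-6)&255=250
After step 5: eax = 250.

250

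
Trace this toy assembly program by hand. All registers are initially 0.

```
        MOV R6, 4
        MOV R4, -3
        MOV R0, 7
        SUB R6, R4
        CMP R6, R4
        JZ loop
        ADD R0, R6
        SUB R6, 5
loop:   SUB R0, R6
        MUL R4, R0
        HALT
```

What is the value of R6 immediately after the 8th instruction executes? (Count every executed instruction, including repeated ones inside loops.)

MOV R6, 4 → R6=4
MOV R4, -3 → R4=-3
MOV R0, 7 → R0=7
SUB R6, R4 → R6=4-(-3)=7
CMP R6, R4  (cmp 7,-3)
JZ loop: not taken
ADD R0, R6 → R0=7+7=14
SUB R6, 5 → R6=7-5=2
After step 8: R6 = 2.

2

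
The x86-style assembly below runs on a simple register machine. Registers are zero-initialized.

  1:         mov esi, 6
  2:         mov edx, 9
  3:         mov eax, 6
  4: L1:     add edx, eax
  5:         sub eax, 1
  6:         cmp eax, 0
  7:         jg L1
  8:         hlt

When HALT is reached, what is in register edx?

30

esi=6
edx=9
eax=6
edx=9+6=15
eax=6-1=5
cmp eax, 0  (cmp 5,0)
jg L1: taken
edx=15+5=20
eax=5-1=4
cmp eax, 0  (cmp 4,0)
jg L1: taken
edx=20+4=24
eax=4-1=3
cmp eax, 0  (cmp 3,0)
jg L1: taken
edx=24+3=27
eax=3-1=2
cmp eax, 0  (cmp 2,0)
jg L1: taken
edx=27+2=29
eax=2-1=1
cmp eax, 0  (cmp 1,0)
jg L1: taken
edx=29+1=30
eax=1-1=0
cmp eax, 0  (cmp 0,0)
jg L1: not taken
halt.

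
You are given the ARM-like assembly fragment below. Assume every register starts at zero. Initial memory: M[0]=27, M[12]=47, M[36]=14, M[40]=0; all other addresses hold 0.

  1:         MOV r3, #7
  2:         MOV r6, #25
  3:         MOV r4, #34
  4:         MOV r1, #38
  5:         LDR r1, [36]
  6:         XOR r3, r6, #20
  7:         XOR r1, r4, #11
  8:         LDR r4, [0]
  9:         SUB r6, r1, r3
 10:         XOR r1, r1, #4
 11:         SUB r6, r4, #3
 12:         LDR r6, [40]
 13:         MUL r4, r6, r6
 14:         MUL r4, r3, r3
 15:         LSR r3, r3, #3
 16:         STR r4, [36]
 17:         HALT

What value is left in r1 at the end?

45

after MOV r3, #7: r3=7
after MOV r6, #25: r6=25
after MOV r4, #34: r4=34
after MOV r1, #38: r1=38
after LDR r1, [36]: r1=M[36]=14
after XOR r3, r6, #20: r3=25^20=13
after XOR r1, r4, #11: r1=34^11=41
after LDR r4, [0]: r4=M[0]=27
after SUB r6, r1, r3: r6=41-13=28
after XOR r1, r1, #4: r1=41^4=45
after SUB r6, r4, #3: r6=27-3=24
after LDR r6, [40]: r6=M[40]=0
after MUL r4, r6, r6: r4=0*0=0
after MUL r4, r3, r3: r4=13*13=169
after LSR r3, r3, #3: r3=13>>3=1
STR r4, [36] → M[36]=169
halt.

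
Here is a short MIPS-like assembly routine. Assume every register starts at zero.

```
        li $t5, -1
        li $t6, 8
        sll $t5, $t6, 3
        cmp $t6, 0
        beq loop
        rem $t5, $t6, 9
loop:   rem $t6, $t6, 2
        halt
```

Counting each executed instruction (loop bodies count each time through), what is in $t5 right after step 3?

64

li $t5, -1 → $t5=-1
li $t6, 8 → $t6=8
sll $t5, $t6, 3 → $t5=8<<3=64
After step 3: $t5 = 64.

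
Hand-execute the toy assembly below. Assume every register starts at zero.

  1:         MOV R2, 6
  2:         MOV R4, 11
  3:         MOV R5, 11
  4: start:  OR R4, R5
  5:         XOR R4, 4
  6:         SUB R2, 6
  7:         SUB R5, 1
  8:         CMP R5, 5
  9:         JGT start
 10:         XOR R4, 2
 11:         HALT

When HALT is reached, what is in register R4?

after MOV R2, 6: R2=6
after MOV R4, 11: R4=11
after MOV R5, 11: R5=11
after OR R4, R5: R4=11|11=11
after XOR R4, 4: R4=11^4=15
after SUB R2, 6: R2=6-6=0
after SUB R5, 1: R5=11-1=10
CMP R5, 5  (cmp 10,5)
JGT start: taken
after OR R4, R5: R4=15|10=15
after XOR R4, 4: R4=15^4=11
after SUB R2, 6: R2=0-6=-6
after SUB R5, 1: R5=10-1=9
CMP R5, 5  (cmp 9,5)
JGT start: taken
after OR R4, R5: R4=11|9=11
after XOR R4, 4: R4=11^4=15
after SUB R2, 6: R2=(-6)-6=-12
after SUB R5, 1: R5=9-1=8
CMP R5, 5  (cmp 8,5)
JGT start: taken
after OR R4, R5: R4=15|8=15
after XOR R4, 4: R4=15^4=11
after SUB R2, 6: R2=(-12)-6=-18
after SUB R5, 1: R5=8-1=7
CMP R5, 5  (cmp 7,5)
JGT start: taken
after OR R4, R5: R4=11|7=15
after XOR R4, 4: R4=15^4=11
after SUB R2, 6: R2=(-18)-6=-24
after SUB R5, 1: R5=7-1=6
CMP R5, 5  (cmp 6,5)
JGT start: taken
after OR R4, R5: R4=11|6=15
after XOR R4, 4: R4=15^4=11
after SUB R2, 6: R2=(-24)-6=-30
after SUB R5, 1: R5=6-1=5
CMP R5, 5  (cmp 5,5)
JGT start: not taken
after XOR R4, 2: R4=11^2=9
halt.

9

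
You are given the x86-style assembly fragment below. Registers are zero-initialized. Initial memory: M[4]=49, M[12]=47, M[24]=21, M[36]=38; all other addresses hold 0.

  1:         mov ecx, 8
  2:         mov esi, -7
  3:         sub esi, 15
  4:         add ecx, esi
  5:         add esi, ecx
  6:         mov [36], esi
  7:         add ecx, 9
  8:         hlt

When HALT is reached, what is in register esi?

-36

after mov ecx, 8: ecx=8
after mov esi, -7: esi=-7
after sub esi, 15: esi=(-7)-15=-22
after add ecx, esi: ecx=8+(-22)=-14
after add esi, ecx: esi=(-22)+(-14)=-36
mov [36], esi → M[36]=-36
after add ecx, 9: ecx=(-14)+9=-5
halt.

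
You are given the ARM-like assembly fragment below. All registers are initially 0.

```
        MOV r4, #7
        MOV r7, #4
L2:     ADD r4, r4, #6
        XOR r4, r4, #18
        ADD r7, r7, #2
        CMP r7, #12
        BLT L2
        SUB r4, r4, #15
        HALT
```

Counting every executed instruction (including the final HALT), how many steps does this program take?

24

after MOV r4, #7: r4=7
after MOV r7, #4: r7=4
after ADD r4, r4, #6: r4=7+6=13
after XOR r4, r4, #18: r4=13^18=31
after ADD r7, r7, #2: r7=4+2=6
CMP r7, #12  (cmp 6,12)
BLT L2: taken
after ADD r4, r4, #6: r4=31+6=37
after XOR r4, r4, #18: r4=37^18=55
after ADD r7, r7, #2: r7=6+2=8
CMP r7, #12  (cmp 8,12)
BLT L2: taken
after ADD r4, r4, #6: r4=55+6=61
after XOR r4, r4, #18: r4=61^18=47
after ADD r7, r7, #2: r7=8+2=10
CMP r7, #12  (cmp 10,12)
BLT L2: taken
after ADD r4, r4, #6: r4=47+6=53
after XOR r4, r4, #18: r4=53^18=39
after ADD r7, r7, #2: r7=10+2=12
CMP r7, #12  (cmp 12,12)
BLT L2: not taken
after SUB r4, r4, #15: r4=39-15=24
halt.
Total executed instructions: 24.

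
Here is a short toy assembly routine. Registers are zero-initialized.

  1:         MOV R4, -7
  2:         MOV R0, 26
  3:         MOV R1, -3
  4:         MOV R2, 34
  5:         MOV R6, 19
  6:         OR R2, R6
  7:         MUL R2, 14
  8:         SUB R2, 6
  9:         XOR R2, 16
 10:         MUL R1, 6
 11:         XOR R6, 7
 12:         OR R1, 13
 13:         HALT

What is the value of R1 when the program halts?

-17

MOV R4, -7 → R4=-7
MOV R0, 26 → R0=26
MOV R1, -3 → R1=-3
MOV R2, 34 → R2=34
MOV R6, 19 → R6=19
OR R2, R6 → R2=34|19=51
MUL R2, 14 → R2=51*14=714
SUB R2, 6 → R2=714-6=708
XOR R2, 16 → R2=708^16=724
MUL R1, 6 → R1=(-3)*6=-18
XOR R6, 7 → R6=19^7=20
OR R1, 13 → R1=(-18)|13=-17
halt.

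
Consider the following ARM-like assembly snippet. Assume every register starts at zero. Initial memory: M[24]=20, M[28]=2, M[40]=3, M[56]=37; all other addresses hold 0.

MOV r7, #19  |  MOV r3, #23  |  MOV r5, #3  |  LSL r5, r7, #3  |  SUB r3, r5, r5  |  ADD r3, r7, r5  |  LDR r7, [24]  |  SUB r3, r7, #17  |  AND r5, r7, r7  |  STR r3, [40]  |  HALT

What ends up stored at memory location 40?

after MOV r7, #19: r7=19
after MOV r3, #23: r3=23
after MOV r5, #3: r5=3
after LSL r5, r7, #3: r5=19<<3=152
after SUB r3, r5, r5: r3=152-152=0
after ADD r3, r7, r5: r3=19+152=171
after LDR r7, [24]: r7=M[24]=20
after SUB r3, r7, #17: r3=20-17=3
after AND r5, r7, r7: r5=20&20=20
STR r3, [40] → M[40]=3
halt.

3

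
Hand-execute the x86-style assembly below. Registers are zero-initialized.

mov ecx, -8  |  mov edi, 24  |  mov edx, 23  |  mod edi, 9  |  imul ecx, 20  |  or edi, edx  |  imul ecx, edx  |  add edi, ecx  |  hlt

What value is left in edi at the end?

after mov ecx, -8: ecx=-8
after mov edi, 24: edi=24
after mov edx, 23: edx=23
after mod edi, 9: edi=24%9=6
after imul ecx, 20: ecx=(-8)*20=-160
after or edi, edx: edi=6|23=23
after imul ecx, edx: ecx=(-160)*23=-3680
after add edi, ecx: edi=23+(-3680)=-3657
halt.

-3657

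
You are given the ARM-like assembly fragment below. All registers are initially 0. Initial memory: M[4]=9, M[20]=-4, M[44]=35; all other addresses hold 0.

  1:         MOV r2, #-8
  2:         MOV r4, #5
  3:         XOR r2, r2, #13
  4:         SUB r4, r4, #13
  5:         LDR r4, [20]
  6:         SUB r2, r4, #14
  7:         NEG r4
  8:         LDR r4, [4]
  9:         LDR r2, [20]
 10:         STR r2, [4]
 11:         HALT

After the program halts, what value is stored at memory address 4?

-4

after MOV r2, #-8: r2=-8
after MOV r4, #5: r4=5
after XOR r2, r2, #13: r2=(-8)^13=-11
after SUB r4, r4, #13: r4=5-13=-8
after LDR r4, [20]: r4=M[20]=-4
after SUB r2, r4, #14: r2=(-4)-14=-18
after NEG r4: r4=-(-4)=4
after LDR r4, [4]: r4=M[4]=9
after LDR r2, [20]: r2=M[20]=-4
STR r2, [4] → M[4]=-4
halt.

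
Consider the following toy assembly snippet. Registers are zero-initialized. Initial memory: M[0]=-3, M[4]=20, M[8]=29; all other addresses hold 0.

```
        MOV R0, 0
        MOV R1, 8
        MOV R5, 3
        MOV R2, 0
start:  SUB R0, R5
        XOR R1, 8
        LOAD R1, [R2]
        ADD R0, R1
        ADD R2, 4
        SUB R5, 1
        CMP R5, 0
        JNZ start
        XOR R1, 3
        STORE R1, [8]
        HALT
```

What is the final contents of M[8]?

30

R0=0
R1=8
R5=3
R2=0
R0=0-3=-3
R1=8^8=0
R1=M[0]=-3
R0=(-3)+(-3)=-6
R2=0+4=4
R5=3-1=2
CMP R5, 0  (cmp 2,0)
JNZ start: taken
R0=(-6)-2=-8
R1=(-3)^8=-11
R1=M[4]=20
R0=(-8)+20=12
R2=4+4=8
R5=2-1=1
CMP R5, 0  (cmp 1,0)
JNZ start: taken
R0=12-1=11
R1=20^8=28
R1=M[8]=29
R0=11+29=40
R2=8+4=12
R5=1-1=0
CMP R5, 0  (cmp 0,0)
JNZ start: not taken
R1=29^3=30
STORE R1, [8] → M[8]=30
halt.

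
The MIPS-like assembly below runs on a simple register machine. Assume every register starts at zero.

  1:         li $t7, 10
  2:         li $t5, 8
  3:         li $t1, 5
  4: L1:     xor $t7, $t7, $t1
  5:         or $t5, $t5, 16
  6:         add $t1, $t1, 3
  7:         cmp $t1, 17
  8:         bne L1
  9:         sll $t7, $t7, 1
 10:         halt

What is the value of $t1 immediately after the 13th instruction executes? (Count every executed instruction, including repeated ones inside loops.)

11

$t7=10
$t5=8
$t1=5
$t7=10^5=15
$t5=8|16=24
$t1=5+3=8
cmp $t1, 17  (cmp 8,17)
bne L1: taken
$t7=15^8=7
$t5=24|16=24
$t1=8+3=11
cmp $t1, 17  (cmp 11,17)
bne L1: taken
After step 13: $t1 = 11.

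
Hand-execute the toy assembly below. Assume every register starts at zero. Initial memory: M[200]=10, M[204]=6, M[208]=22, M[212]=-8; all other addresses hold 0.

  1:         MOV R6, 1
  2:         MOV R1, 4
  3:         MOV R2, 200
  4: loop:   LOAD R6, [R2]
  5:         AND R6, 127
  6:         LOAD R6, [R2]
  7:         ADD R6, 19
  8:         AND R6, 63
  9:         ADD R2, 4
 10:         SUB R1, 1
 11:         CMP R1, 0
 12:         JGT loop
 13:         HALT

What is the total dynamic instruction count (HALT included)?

40

R6=1
R1=4
R2=200
R6=M[200]=10
R6=10&127=10
R6=M[200]=10
R6=10+19=29
R6=29&63=29
R2=200+4=204
R1=4-1=3
CMP R1, 0  (cmp 3,0)
JGT loop: taken
R6=M[204]=6
R6=6&127=6
R6=M[204]=6
R6=6+19=25
R6=25&63=25
R2=204+4=208
R1=3-1=2
CMP R1, 0  (cmp 2,0)
JGT loop: taken
R6=M[208]=22
R6=22&127=22
R6=M[208]=22
R6=22+19=41
R6=41&63=41
R2=208+4=212
R1=2-1=1
CMP R1, 0  (cmp 1,0)
JGT loop: taken
R6=M[212]=-8
R6=(-8)&127=120
R6=M[212]=-8
R6=(-8)+19=11
R6=11&63=11
R2=212+4=216
R1=1-1=0
CMP R1, 0  (cmp 0,0)
JGT loop: not taken
halt.
Total executed instructions: 40.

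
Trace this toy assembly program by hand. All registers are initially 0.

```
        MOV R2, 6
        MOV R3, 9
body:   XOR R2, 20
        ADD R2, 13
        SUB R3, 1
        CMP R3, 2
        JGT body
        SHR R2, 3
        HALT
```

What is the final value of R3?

after MOV R2, 6: R2=6
after MOV R3, 9: R3=9
after XOR R2, 20: R2=6^20=18
after ADD R2, 13: R2=18+13=31
after SUB R3, 1: R3=9-1=8
CMP R3, 2  (cmp 8,2)
JGT body: taken
after XOR R2, 20: R2=31^20=11
after ADD R2, 13: R2=11+13=24
after SUB R3, 1: R3=8-1=7
CMP R3, 2  (cmp 7,2)
JGT body: taken
after XOR R2, 20: R2=24^20=12
after ADD R2, 13: R2=12+13=25
after SUB R3, 1: R3=7-1=6
CMP R3, 2  (cmp 6,2)
JGT body: taken
after XOR R2, 20: R2=25^20=13
after ADD R2, 13: R2=13+13=26
after SUB R3, 1: R3=6-1=5
CMP R3, 2  (cmp 5,2)
JGT body: taken
after XOR R2, 20: R2=26^20=14
after ADD R2, 13: R2=14+13=27
after SUB R3, 1: R3=5-1=4
CMP R3, 2  (cmp 4,2)
JGT body: taken
after XOR R2, 20: R2=27^20=15
after ADD R2, 13: R2=15+13=28
after SUB R3, 1: R3=4-1=3
CMP R3, 2  (cmp 3,2)
JGT body: taken
after XOR R2, 20: R2=28^20=8
after ADD R2, 13: R2=8+13=21
after SUB R3, 1: R3=3-1=2
CMP R3, 2  (cmp 2,2)
JGT body: not taken
after SHR R2, 3: R2=21>>3=2
halt.

2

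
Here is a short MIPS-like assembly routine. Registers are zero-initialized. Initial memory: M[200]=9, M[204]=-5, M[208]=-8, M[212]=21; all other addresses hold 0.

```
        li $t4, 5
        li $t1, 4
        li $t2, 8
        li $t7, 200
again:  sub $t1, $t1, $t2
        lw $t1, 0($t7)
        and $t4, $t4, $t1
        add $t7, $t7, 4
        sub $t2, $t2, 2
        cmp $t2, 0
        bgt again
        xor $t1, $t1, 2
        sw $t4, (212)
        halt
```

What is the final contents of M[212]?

0

$t4=5
$t1=4
$t2=8
$t7=200
$t1=4-8=-4
$t1=M[200]=9
$t4=5&9=1
$t7=200+4=204
$t2=8-2=6
cmp $t2, 0  (cmp 6,0)
bgt again: taken
$t1=9-6=3
$t1=M[204]=-5
$t4=1&(-5)=1
$t7=204+4=208
$t2=6-2=4
cmp $t2, 0  (cmp 4,0)
bgt again: taken
$t1=(-5)-4=-9
$t1=M[208]=-8
$t4=1&(-8)=0
$t7=208+4=212
$t2=4-2=2
cmp $t2, 0  (cmp 2,0)
bgt again: taken
$t1=(-8)-2=-10
$t1=M[212]=21
$t4=0&21=0
$t7=212+4=216
$t2=2-2=0
cmp $t2, 0  (cmp 0,0)
bgt again: not taken
$t1=21^2=23
sw $t4, (212) → M[212]=0
halt.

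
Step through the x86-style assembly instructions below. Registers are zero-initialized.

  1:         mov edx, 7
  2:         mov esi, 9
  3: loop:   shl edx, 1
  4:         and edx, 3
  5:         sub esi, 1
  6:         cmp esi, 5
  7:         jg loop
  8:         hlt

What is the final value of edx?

mov edx, 7 → edx=7
mov esi, 9 → esi=9
shl edx, 1 → edx=7<<1=14
and edx, 3 → edx=14&3=2
sub esi, 1 → esi=9-1=8
cmp esi, 5  (cmp 8,5)
jg loop: taken
shl edx, 1 → edx=2<<1=4
and edx, 3 → edx=4&3=0
sub esi, 1 → esi=8-1=7
cmp esi, 5  (cmp 7,5)
jg loop: taken
shl edx, 1 → edx=0<<1=0
and edx, 3 → edx=0&3=0
sub esi, 1 → esi=7-1=6
cmp esi, 5  (cmp 6,5)
jg loop: taken
shl edx, 1 → edx=0<<1=0
and edx, 3 → edx=0&3=0
sub esi, 1 → esi=6-1=5
cmp esi, 5  (cmp 5,5)
jg loop: not taken
halt.

0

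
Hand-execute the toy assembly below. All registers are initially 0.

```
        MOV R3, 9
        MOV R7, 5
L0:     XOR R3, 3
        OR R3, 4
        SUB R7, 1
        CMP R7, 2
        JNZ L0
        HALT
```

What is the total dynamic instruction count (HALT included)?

MOV R3, 9 → R3=9
MOV R7, 5 → R7=5
XOR R3, 3 → R3=9^3=10
OR R3, 4 → R3=10|4=14
SUB R7, 1 → R7=5-1=4
CMP R7, 2  (cmp 4,2)
JNZ L0: taken
XOR R3, 3 → R3=14^3=13
OR R3, 4 → R3=13|4=13
SUB R7, 1 → R7=4-1=3
CMP R7, 2  (cmp 3,2)
JNZ L0: taken
XOR R3, 3 → R3=13^3=14
OR R3, 4 → R3=14|4=14
SUB R7, 1 → R7=3-1=2
CMP R7, 2  (cmp 2,2)
JNZ L0: not taken
halt.
Total executed instructions: 18.

18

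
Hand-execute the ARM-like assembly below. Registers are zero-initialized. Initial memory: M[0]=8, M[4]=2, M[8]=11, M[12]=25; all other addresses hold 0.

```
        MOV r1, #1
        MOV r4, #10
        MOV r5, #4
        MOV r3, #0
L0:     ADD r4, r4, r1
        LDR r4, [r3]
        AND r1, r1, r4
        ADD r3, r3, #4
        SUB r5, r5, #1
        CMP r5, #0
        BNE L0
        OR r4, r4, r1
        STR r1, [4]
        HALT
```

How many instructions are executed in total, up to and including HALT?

MOV r1, #1 → r1=1
MOV r4, #10 → r4=10
MOV r5, #4 → r5=4
MOV r3, #0 → r3=0
ADD r4, r4, r1 → r4=10+1=11
LDR r4, [r3] → r4=M[0]=8
AND r1, r1, r4 → r1=1&8=0
ADD r3, r3, #4 → r3=0+4=4
SUB r5, r5, #1 → r5=4-1=3
CMP r5, #0  (cmp 3,0)
BNE L0: taken
ADD r4, r4, r1 → r4=8+0=8
LDR r4, [r3] → r4=M[4]=2
AND r1, r1, r4 → r1=0&2=0
ADD r3, r3, #4 → r3=4+4=8
SUB r5, r5, #1 → r5=3-1=2
CMP r5, #0  (cmp 2,0)
BNE L0: taken
ADD r4, r4, r1 → r4=2+0=2
LDR r4, [r3] → r4=M[8]=11
AND r1, r1, r4 → r1=0&11=0
ADD r3, r3, #4 → r3=8+4=12
SUB r5, r5, #1 → r5=2-1=1
CMP r5, #0  (cmp 1,0)
BNE L0: taken
ADD r4, r4, r1 → r4=11+0=11
LDR r4, [r3] → r4=M[12]=25
AND r1, r1, r4 → r1=0&25=0
ADD r3, r3, #4 → r3=12+4=16
SUB r5, r5, #1 → r5=1-1=0
CMP r5, #0  (cmp 0,0)
BNE L0: not taken
OR r4, r4, r1 → r4=25|0=25
STR r1, [4] → M[4]=0
halt.
Total executed instructions: 35.

35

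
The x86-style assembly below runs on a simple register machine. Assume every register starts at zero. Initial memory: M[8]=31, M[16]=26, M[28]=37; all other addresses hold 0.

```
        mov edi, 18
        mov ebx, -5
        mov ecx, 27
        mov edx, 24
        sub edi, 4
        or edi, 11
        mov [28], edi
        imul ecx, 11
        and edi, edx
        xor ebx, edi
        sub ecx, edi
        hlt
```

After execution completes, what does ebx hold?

-13

mov edi, 18 → edi=18
mov ebx, -5 → ebx=-5
mov ecx, 27 → ecx=27
mov edx, 24 → edx=24
sub edi, 4 → edi=18-4=14
or edi, 11 → edi=14|11=15
mov [28], edi → M[28]=15
imul ecx, 11 → ecx=27*11=297
and edi, edx → edi=15&24=8
xor ebx, edi → ebx=(-5)^8=-13
sub ecx, edi → ecx=297-8=289
halt.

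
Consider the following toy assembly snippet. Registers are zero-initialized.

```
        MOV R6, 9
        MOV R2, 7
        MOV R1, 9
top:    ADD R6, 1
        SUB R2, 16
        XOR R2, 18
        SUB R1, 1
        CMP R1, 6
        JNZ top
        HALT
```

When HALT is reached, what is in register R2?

after MOV R6, 9: R6=9
after MOV R2, 7: R2=7
after MOV R1, 9: R1=9
after ADD R6, 1: R6=9+1=10
after SUB R2, 16: R2=7-16=-9
after XOR R2, 18: R2=(-9)^18=-27
after SUB R1, 1: R1=9-1=8
CMP R1, 6  (cmp 8,6)
JNZ top: taken
after ADD R6, 1: R6=10+1=11
after SUB R2, 16: R2=(-27)-16=-43
after XOR R2, 18: R2=(-43)^18=-57
after SUB R1, 1: R1=8-1=7
CMP R1, 6  (cmp 7,6)
JNZ top: taken
after ADD R6, 1: R6=11+1=12
after SUB R2, 16: R2=(-57)-16=-73
after XOR R2, 18: R2=(-73)^18=-91
after SUB R1, 1: R1=7-1=6
CMP R1, 6  (cmp 6,6)
JNZ top: not taken
halt.

-91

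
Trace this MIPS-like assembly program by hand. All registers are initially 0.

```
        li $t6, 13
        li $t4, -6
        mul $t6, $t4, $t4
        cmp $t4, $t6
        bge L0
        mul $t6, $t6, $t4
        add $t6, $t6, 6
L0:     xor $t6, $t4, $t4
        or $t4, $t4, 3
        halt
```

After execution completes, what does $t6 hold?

li $t6, 13 → $t6=13
li $t4, -6 → $t4=-6
mul $t6, $t4, $t4 → $t6=(-6)*(-6)=36
cmp $t4, $t6  (cmp -6,36)
bge L0: not taken
mul $t6, $t6, $t4 → $t6=36*(-6)=-216
add $t6, $t6, 6 → $t6=(-216)+6=-210
xor $t6, $t4, $t4 → $t6=(-6)^(-6)=0
or $t4, $t4, 3 → $t4=(-6)|3=-5
halt.

0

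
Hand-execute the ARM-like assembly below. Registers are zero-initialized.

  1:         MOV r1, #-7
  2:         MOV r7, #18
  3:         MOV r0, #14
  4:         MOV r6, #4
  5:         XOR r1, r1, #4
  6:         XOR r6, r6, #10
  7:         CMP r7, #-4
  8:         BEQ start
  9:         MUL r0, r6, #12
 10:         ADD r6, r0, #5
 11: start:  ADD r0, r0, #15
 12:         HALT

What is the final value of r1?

-3

MOV r1, #-7 → r1=-7
MOV r7, #18 → r7=18
MOV r0, #14 → r0=14
MOV r6, #4 → r6=4
XOR r1, r1, #4 → r1=(-7)^4=-3
XOR r6, r6, #10 → r6=4^10=14
CMP r7, #-4  (cmp 18,-4)
BEQ start: not taken
MUL r0, r6, #12 → r0=14*12=168
ADD r6, r0, #5 → r6=168+5=173
ADD r0, r0, #15 → r0=168+15=183
halt.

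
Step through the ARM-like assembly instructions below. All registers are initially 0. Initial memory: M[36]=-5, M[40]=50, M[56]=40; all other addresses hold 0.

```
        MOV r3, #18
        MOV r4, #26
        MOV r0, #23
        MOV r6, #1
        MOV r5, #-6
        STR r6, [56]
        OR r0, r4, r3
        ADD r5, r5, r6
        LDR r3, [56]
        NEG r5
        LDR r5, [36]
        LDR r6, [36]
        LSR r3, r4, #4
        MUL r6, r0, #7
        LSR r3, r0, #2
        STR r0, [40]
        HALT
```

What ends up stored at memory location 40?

MOV r3, #18 → r3=18
MOV r4, #26 → r4=26
MOV r0, #23 → r0=23
MOV r6, #1 → r6=1
MOV r5, #-6 → r5=-6
STR r6, [56] → M[56]=1
OR r0, r4, r3 → r0=26|18=26
ADD r5, r5, r6 → r5=(-6)+1=-5
LDR r3, [56] → r3=M[56]=1
NEG r5 → r5=-(-5)=5
LDR r5, [36] → r5=M[36]=-5
LDR r6, [36] → r6=M[36]=-5
LSR r3, r4, #4 → r3=26>>4=1
MUL r6, r0, #7 → r6=26*7=182
LSR r3, r0, #2 → r3=26>>2=6
STR r0, [40] → M[40]=26
halt.

26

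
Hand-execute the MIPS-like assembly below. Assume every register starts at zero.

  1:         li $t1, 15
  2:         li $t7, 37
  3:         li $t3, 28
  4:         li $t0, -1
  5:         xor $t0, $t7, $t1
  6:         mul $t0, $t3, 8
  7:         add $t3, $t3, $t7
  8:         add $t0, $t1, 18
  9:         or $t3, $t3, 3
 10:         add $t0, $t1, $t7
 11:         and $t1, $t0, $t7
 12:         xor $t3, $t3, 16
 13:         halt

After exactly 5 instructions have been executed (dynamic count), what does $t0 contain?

42

$t1=15
$t7=37
$t3=28
$t0=-1
$t0=37^15=42
After step 5: $t0 = 42.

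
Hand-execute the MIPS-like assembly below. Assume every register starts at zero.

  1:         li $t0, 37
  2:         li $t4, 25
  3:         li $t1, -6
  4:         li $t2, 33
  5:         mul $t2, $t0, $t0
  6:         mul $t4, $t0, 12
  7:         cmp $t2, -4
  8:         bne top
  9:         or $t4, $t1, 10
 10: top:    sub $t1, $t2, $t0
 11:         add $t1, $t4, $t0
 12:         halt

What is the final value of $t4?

444

li $t0, 37 → $t0=37
li $t4, 25 → $t4=25
li $t1, -6 → $t1=-6
li $t2, 33 → $t2=33
mul $t2, $t0, $t0 → $t2=37*37=1369
mul $t4, $t0, 12 → $t4=37*12=444
cmp $t2, -4  (cmp 1369,-4)
bne top: taken
sub $t1, $t2, $t0 → $t1=1369-37=1332
add $t1, $t4, $t0 → $t1=444+37=481
halt.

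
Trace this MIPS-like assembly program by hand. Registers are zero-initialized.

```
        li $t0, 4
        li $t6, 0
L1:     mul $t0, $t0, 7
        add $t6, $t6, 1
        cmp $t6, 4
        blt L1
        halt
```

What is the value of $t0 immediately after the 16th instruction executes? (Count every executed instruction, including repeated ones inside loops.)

9604

li $t0, 4 → $t0=4
li $t6, 0 → $t6=0
mul $t0, $t0, 7 → $t0=4*7=28
add $t6, $t6, 1 → $t6=0+1=1
cmp $t6, 4  (cmp 1,4)
blt L1: taken
mul $t0, $t0, 7 → $t0=28*7=196
add $t6, $t6, 1 → $t6=1+1=2
cmp $t6, 4  (cmp 2,4)
blt L1: taken
mul $t0, $t0, 7 → $t0=196*7=1372
add $t6, $t6, 1 → $t6=2+1=3
cmp $t6, 4  (cmp 3,4)
blt L1: taken
mul $t0, $t0, 7 → $t0=1372*7=9604
add $t6, $t6, 1 → $t6=3+1=4
After step 16: $t0 = 9604.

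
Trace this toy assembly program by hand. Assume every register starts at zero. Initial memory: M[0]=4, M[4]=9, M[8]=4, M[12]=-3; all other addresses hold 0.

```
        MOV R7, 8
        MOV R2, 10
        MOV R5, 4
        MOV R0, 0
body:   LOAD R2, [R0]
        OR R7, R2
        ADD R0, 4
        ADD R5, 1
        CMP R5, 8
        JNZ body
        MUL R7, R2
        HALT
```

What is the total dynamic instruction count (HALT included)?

30

after MOV R7, 8: R7=8
after MOV R2, 10: R2=10
after MOV R5, 4: R5=4
after MOV R0, 0: R0=0
after LOAD R2, [R0]: R2=M[0]=4
after OR R7, R2: R7=8|4=12
after ADD R0, 4: R0=0+4=4
after ADD R5, 1: R5=4+1=5
CMP R5, 8  (cmp 5,8)
JNZ body: taken
after LOAD R2, [R0]: R2=M[4]=9
after OR R7, R2: R7=12|9=13
after ADD R0, 4: R0=4+4=8
after ADD R5, 1: R5=5+1=6
CMP R5, 8  (cmp 6,8)
JNZ body: taken
after LOAD R2, [R0]: R2=M[8]=4
after OR R7, R2: R7=13|4=13
after ADD R0, 4: R0=8+4=12
after ADD R5, 1: R5=6+1=7
CMP R5, 8  (cmp 7,8)
JNZ body: taken
after LOAD R2, [R0]: R2=M[12]=-3
after OR R7, R2: R7=13|(-3)=-3
after ADD R0, 4: R0=12+4=16
after ADD R5, 1: R5=7+1=8
CMP R5, 8  (cmp 8,8)
JNZ body: not taken
after MUL R7, R2: R7=(-3)*(-3)=9
halt.
Total executed instructions: 30.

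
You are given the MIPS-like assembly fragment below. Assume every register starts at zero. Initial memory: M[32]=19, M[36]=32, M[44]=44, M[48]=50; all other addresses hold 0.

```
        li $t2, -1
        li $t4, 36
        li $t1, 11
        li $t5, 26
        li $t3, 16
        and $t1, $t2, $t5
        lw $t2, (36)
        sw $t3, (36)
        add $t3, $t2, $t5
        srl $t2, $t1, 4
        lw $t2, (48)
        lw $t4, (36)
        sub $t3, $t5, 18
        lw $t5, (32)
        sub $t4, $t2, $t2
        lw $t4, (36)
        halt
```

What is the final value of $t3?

li $t2, -1 → $t2=-1
li $t4, 36 → $t4=36
li $t1, 11 → $t1=11
li $t5, 26 → $t5=26
li $t3, 16 → $t3=16
and $t1, $t2, $t5 → $t1=(-1)&26=26
lw $t2, (36) → $t2=M[36]=32
sw $t3, (36) → M[36]=16
add $t3, $t2, $t5 → $t3=32+26=58
srl $t2, $t1, 4 → $t2=26>>4=1
lw $t2, (48) → $t2=M[48]=50
lw $t4, (36) → $t4=M[36]=16
sub $t3, $t5, 18 → $t3=26-18=8
lw $t5, (32) → $t5=M[32]=19
sub $t4, $t2, $t2 → $t4=50-50=0
lw $t4, (36) → $t4=M[36]=16
halt.

8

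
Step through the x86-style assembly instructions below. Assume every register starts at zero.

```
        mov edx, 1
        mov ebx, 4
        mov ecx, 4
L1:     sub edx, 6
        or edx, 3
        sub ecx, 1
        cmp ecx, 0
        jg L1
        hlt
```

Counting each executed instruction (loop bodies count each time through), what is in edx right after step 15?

-13

edx=1
ebx=4
ecx=4
edx=1-6=-5
edx=(-5)|3=-5
ecx=4-1=3
cmp ecx, 0  (cmp 3,0)
jg L1: taken
edx=(-5)-6=-11
edx=(-11)|3=-9
ecx=3-1=2
cmp ecx, 0  (cmp 2,0)
jg L1: taken
edx=(-9)-6=-15
edx=(-15)|3=-13
After step 15: edx = -13.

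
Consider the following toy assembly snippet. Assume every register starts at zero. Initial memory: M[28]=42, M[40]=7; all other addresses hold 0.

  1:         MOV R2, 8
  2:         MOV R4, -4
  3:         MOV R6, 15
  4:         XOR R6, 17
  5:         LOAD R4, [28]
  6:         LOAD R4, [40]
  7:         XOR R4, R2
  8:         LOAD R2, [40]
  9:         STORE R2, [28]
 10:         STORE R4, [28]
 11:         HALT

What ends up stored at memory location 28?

R2=8
R4=-4
R6=15
R6=15^17=30
R4=M[28]=42
R4=M[40]=7
R4=7^8=15
R2=M[40]=7
STORE R2, [28] → M[28]=7
STORE R4, [28] → M[28]=15
halt.

15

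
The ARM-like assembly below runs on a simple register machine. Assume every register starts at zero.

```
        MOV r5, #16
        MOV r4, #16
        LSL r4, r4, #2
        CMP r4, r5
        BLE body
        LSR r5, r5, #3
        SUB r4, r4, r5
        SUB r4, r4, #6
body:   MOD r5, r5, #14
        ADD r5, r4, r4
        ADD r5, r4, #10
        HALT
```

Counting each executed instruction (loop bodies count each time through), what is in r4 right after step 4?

r5=16
r4=16
r4=16<<2=64
CMP r4, r5  (cmp 64,16)
After step 4: r4 = 64.

64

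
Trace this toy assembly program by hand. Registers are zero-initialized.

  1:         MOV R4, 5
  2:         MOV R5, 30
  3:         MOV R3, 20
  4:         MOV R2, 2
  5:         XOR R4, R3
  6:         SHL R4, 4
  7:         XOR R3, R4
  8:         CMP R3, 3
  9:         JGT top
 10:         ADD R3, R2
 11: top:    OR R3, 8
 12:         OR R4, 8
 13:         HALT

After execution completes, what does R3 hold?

R4=5
R5=30
R3=20
R2=2
R4=5^20=17
R4=17<<4=272
R3=20^272=260
CMP R3, 3  (cmp 260,3)
JGT top: taken
R3=260|8=268
R4=272|8=280
halt.

268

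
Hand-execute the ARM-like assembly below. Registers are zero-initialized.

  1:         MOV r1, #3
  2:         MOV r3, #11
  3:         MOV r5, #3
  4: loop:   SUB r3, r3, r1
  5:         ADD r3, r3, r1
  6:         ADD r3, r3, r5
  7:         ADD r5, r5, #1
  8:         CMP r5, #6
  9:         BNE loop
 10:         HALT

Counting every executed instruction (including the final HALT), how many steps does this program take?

22

r1=3
r3=11
r5=3
r3=11-3=8
r3=8+3=11
r3=11+3=14
r5=3+1=4
CMP r5, #6  (cmp 4,6)
BNE loop: taken
r3=14-3=11
r3=11+3=14
r3=14+4=18
r5=4+1=5
CMP r5, #6  (cmp 5,6)
BNE loop: taken
r3=18-3=15
r3=15+3=18
r3=18+5=23
r5=5+1=6
CMP r5, #6  (cmp 6,6)
BNE loop: not taken
halt.
Total executed instructions: 22.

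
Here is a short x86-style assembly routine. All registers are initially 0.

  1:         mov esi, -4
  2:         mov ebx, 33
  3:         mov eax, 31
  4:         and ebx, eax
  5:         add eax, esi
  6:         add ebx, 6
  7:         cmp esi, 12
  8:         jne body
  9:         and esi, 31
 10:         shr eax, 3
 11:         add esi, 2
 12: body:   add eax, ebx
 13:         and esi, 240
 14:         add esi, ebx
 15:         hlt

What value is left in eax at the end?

34

after mov esi, -4: esi=-4
after mov ebx, 33: ebx=33
after mov eax, 31: eax=31
after and ebx, eax: ebx=33&31=1
after add eax, esi: eax=31+(-4)=27
after add ebx, 6: ebx=1+6=7
cmp esi, 12  (cmp -4,12)
jne body: taken
after add eax, ebx: eax=27+7=34
after and esi, 240: esi=(-4)&240=240
after add esi, ebx: esi=240+7=247
halt.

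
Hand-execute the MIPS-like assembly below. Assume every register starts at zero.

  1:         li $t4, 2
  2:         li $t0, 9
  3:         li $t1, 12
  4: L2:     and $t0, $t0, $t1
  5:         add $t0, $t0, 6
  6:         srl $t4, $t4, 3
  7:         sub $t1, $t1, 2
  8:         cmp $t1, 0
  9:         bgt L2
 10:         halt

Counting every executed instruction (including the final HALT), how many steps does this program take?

40

li $t4, 2 → $t4=2
li $t0, 9 → $t0=9
li $t1, 12 → $t1=12
and $t0, $t0, $t1 → $t0=9&12=8
add $t0, $t0, 6 → $t0=8+6=14
srl $t4, $t4, 3 → $t4=2>>3=0
sub $t1, $t1, 2 → $t1=12-2=10
cmp $t1, 0  (cmp 10,0)
bgt L2: taken
and $t0, $t0, $t1 → $t0=14&10=10
add $t0, $t0, 6 → $t0=10+6=16
srl $t4, $t4, 3 → $t4=0>>3=0
sub $t1, $t1, 2 → $t1=10-2=8
cmp $t1, 0  (cmp 8,0)
bgt L2: taken
and $t0, $t0, $t1 → $t0=16&8=0
add $t0, $t0, 6 → $t0=0+6=6
srl $t4, $t4, 3 → $t4=0>>3=0
sub $t1, $t1, 2 → $t1=8-2=6
cmp $t1, 0  (cmp 6,0)
bgt L2: taken
and $t0, $t0, $t1 → $t0=6&6=6
add $t0, $t0, 6 → $t0=6+6=12
srl $t4, $t4, 3 → $t4=0>>3=0
sub $t1, $t1, 2 → $t1=6-2=4
cmp $t1, 0  (cmp 4,0)
bgt L2: taken
and $t0, $t0, $t1 → $t0=12&4=4
add $t0, $t0, 6 → $t0=4+6=10
srl $t4, $t4, 3 → $t4=0>>3=0
sub $t1, $t1, 2 → $t1=4-2=2
cmp $t1, 0  (cmp 2,0)
bgt L2: taken
and $t0, $t0, $t1 → $t0=10&2=2
add $t0, $t0, 6 → $t0=2+6=8
srl $t4, $t4, 3 → $t4=0>>3=0
sub $t1, $t1, 2 → $t1=2-2=0
cmp $t1, 0  (cmp 0,0)
bgt L2: not taken
halt.
Total executed instructions: 40.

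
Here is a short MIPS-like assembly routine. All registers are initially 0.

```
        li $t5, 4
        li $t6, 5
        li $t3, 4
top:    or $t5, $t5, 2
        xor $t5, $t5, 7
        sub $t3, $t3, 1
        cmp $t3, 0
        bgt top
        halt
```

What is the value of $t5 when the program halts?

4

li $t5, 4 → $t5=4
li $t6, 5 → $t6=5
li $t3, 4 → $t3=4
or $t5, $t5, 2 → $t5=4|2=6
xor $t5, $t5, 7 → $t5=6^7=1
sub $t3, $t3, 1 → $t3=4-1=3
cmp $t3, 0  (cmp 3,0)
bgt top: taken
or $t5, $t5, 2 → $t5=1|2=3
xor $t5, $t5, 7 → $t5=3^7=4
sub $t3, $t3, 1 → $t3=3-1=2
cmp $t3, 0  (cmp 2,0)
bgt top: taken
or $t5, $t5, 2 → $t5=4|2=6
xor $t5, $t5, 7 → $t5=6^7=1
sub $t3, $t3, 1 → $t3=2-1=1
cmp $t3, 0  (cmp 1,0)
bgt top: taken
or $t5, $t5, 2 → $t5=1|2=3
xor $t5, $t5, 7 → $t5=3^7=4
sub $t3, $t3, 1 → $t3=1-1=0
cmp $t3, 0  (cmp 0,0)
bgt top: not taken
halt.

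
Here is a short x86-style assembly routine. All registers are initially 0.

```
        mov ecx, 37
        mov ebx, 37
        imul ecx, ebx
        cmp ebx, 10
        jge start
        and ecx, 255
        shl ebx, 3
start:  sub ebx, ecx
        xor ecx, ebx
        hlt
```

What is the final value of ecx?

after mov ecx, 37: ecx=37
after mov ebx, 37: ebx=37
after imul ecx, ebx: ecx=37*37=1369
cmp ebx, 10  (cmp 37,10)
jge start: taken
after sub ebx, ecx: ebx=37-1369=-1332
after xor ecx, ebx: ecx=1369^(-1332)=-107
halt.

-107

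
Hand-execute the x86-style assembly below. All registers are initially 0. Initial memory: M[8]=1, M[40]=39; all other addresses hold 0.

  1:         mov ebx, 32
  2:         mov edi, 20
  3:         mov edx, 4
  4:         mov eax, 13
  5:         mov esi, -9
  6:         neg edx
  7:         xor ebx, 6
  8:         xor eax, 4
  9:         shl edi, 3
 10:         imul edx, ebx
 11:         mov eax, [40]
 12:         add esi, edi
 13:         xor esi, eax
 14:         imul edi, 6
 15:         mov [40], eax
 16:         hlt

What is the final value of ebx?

38

mov ebx, 32 → ebx=32
mov edi, 20 → edi=20
mov edx, 4 → edx=4
mov eax, 13 → eax=13
mov esi, -9 → esi=-9
neg edx → edx=-(4)=-4
xor ebx, 6 → ebx=32^6=38
xor eax, 4 → eax=13^4=9
shl edi, 3 → edi=20<<3=160
imul edx, ebx → edx=(-4)*38=-152
mov eax, [40] → eax=M[40]=39
add esi, edi → esi=(-9)+160=151
xor esi, eax → esi=151^39=176
imul edi, 6 → edi=160*6=960
mov [40], eax → M[40]=39
halt.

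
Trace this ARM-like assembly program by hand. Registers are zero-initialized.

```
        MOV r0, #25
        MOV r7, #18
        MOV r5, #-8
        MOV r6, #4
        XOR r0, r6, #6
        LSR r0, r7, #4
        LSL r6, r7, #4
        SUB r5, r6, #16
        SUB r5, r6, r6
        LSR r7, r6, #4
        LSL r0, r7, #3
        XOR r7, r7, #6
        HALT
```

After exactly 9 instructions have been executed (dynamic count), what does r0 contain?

1

after MOV r0, #25: r0=25
after MOV r7, #18: r7=18
after MOV r5, #-8: r5=-8
after MOV r6, #4: r6=4
after XOR r0, r6, #6: r0=4^6=2
after LSR r0, r7, #4: r0=18>>4=1
after LSL r6, r7, #4: r6=18<<4=288
after SUB r5, r6, #16: r5=288-16=272
after SUB r5, r6, r6: r5=288-288=0
After step 9: r0 = 1.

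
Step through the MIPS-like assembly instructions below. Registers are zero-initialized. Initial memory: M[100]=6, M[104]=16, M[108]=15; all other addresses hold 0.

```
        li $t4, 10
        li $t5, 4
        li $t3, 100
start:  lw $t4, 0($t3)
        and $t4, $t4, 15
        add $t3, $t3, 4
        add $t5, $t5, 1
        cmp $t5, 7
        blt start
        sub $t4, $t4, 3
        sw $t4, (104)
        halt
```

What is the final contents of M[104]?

$t4=10
$t5=4
$t3=100
$t4=M[100]=6
$t4=6&15=6
$t3=100+4=104
$t5=4+1=5
cmp $t5, 7  (cmp 5,7)
blt start: taken
$t4=M[104]=16
$t4=16&15=0
$t3=104+4=108
$t5=5+1=6
cmp $t5, 7  (cmp 6,7)
blt start: taken
$t4=M[108]=15
$t4=15&15=15
$t3=108+4=112
$t5=6+1=7
cmp $t5, 7  (cmp 7,7)
blt start: not taken
$t4=15-3=12
sw $t4, (104) → M[104]=12
halt.

12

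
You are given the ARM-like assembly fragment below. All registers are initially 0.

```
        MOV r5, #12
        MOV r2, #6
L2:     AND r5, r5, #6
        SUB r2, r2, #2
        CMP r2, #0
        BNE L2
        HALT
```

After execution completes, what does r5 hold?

after MOV r5, #12: r5=12
after MOV r2, #6: r2=6
after AND r5, r5, #6: r5=12&6=4
after SUB r2, r2, #2: r2=6-2=4
CMP r2, #0  (cmp 4,0)
BNE L2: taken
after AND r5, r5, #6: r5=4&6=4
after SUB r2, r2, #2: r2=4-2=2
CMP r2, #0  (cmp 2,0)
BNE L2: taken
after AND r5, r5, #6: r5=4&6=4
after SUB r2, r2, #2: r2=2-2=0
CMP r2, #0  (cmp 0,0)
BNE L2: not taken
halt.

4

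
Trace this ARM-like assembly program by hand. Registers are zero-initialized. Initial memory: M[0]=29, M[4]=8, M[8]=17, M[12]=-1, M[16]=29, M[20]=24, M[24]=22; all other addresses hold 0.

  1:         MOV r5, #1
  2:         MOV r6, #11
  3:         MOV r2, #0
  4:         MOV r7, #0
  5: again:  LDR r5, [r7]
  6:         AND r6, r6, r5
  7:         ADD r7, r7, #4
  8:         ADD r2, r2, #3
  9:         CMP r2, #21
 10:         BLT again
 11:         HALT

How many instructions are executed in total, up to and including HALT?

after MOV r5, #1: r5=1
after MOV r6, #11: r6=11
after MOV r2, #0: r2=0
after MOV r7, #0: r7=0
after LDR r5, [r7]: r5=M[0]=29
after AND r6, r6, r5: r6=11&29=9
after ADD r7, r7, #4: r7=0+4=4
after ADD r2, r2, #3: r2=0+3=3
CMP r2, #21  (cmp 3,21)
BLT again: taken
after LDR r5, [r7]: r5=M[4]=8
after AND r6, r6, r5: r6=9&8=8
after ADD r7, r7, #4: r7=4+4=8
after ADD r2, r2, #3: r2=3+3=6
CMP r2, #21  (cmp 6,21)
BLT again: taken
after LDR r5, [r7]: r5=M[8]=17
after AND r6, r6, r5: r6=8&17=0
after ADD r7, r7, #4: r7=8+4=12
after ADD r2, r2, #3: r2=6+3=9
CMP r2, #21  (cmp 9,21)
BLT again: taken
after LDR r5, [r7]: r5=M[12]=-1
after AND r6, r6, r5: r6=0&(-1)=0
after ADD r7, r7, #4: r7=12+4=16
after ADD r2, r2, #3: r2=9+3=12
CMP r2, #21  (cmp 12,21)
BLT again: taken
after LDR r5, [r7]: r5=M[16]=29
after AND r6, r6, r5: r6=0&29=0
after ADD r7, r7, #4: r7=16+4=20
after ADD r2, r2, #3: r2=12+3=15
CMP r2, #21  (cmp 15,21)
BLT again: taken
after LDR r5, [r7]: r5=M[20]=24
after AND r6, r6, r5: r6=0&24=0
after ADD r7, r7, #4: r7=20+4=24
after ADD r2, r2, #3: r2=15+3=18
CMP r2, #21  (cmp 18,21)
BLT again: taken
after LDR r5, [r7]: r5=M[24]=22
after AND r6, r6, r5: r6=0&22=0
after ADD r7, r7, #4: r7=24+4=28
after ADD r2, r2, #3: r2=18+3=21
CMP r2, #21  (cmp 21,21)
BLT again: not taken
halt.
Total executed instructions: 47.

47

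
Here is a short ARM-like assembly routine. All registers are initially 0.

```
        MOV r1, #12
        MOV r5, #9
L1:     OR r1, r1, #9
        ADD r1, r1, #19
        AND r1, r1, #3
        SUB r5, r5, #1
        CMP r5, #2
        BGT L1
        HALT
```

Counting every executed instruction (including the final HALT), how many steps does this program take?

after MOV r1, #12: r1=12
after MOV r5, #9: r5=9
after OR r1, r1, #9: r1=12|9=13
after ADD r1, r1, #19: r1=13+19=32
after AND r1, r1, #3: r1=32&3=0
after SUB r5, r5, #1: r5=9-1=8
CMP r5, #2  (cmp 8,2)
BGT L1: taken
after OR r1, r1, #9: r1=0|9=9
after ADD r1, r1, #19: r1=9+19=28
after AND r1, r1, #3: r1=28&3=0
after SUB r5, r5, #1: r5=8-1=7
CMP r5, #2  (cmp 7,2)
BGT L1: taken
after OR r1, r1, #9: r1=0|9=9
after ADD r1, r1, #19: r1=9+19=28
after AND r1, r1, #3: r1=28&3=0
after SUB r5, r5, #1: r5=7-1=6
CMP r5, #2  (cmp 6,2)
BGT L1: taken
after OR r1, r1, #9: r1=0|9=9
after ADD r1, r1, #19: r1=9+19=28
after AND r1, r1, #3: r1=28&3=0
after SUB r5, r5, #1: r5=6-1=5
CMP r5, #2  (cmp 5,2)
BGT L1: taken
after OR r1, r1, #9: r1=0|9=9
after ADD r1, r1, #19: r1=9+19=28
after AND r1, r1, #3: r1=28&3=0
after SUB r5, r5, #1: r5=5-1=4
CMP r5, #2  (cmp 4,2)
BGT L1: taken
after OR r1, r1, #9: r1=0|9=9
after ADD r1, r1, #19: r1=9+19=28
after AND r1, r1, #3: r1=28&3=0
after SUB r5, r5, #1: r5=4-1=3
CMP r5, #2  (cmp 3,2)
BGT L1: taken
after OR r1, r1, #9: r1=0|9=9
after ADD r1, r1, #19: r1=9+19=28
after AND r1, r1, #3: r1=28&3=0
after SUB r5, r5, #1: r5=3-1=2
CMP r5, #2  (cmp 2,2)
BGT L1: not taken
halt.
Total executed instructions: 45.

45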